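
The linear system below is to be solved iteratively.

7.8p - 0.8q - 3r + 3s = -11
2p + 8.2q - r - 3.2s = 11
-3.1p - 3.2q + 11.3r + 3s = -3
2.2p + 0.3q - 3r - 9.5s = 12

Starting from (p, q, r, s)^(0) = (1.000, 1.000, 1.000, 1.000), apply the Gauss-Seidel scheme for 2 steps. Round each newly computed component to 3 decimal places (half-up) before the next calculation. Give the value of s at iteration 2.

Iteration 1:
  p = (-11 - (-0.8)·1.000 - (-3)·1.000 - (3)·1.000) / (7.8) = -1.308
  q = (11 - (2)·-1.308 - (-1)·1.000 - (-3.2)·1.000) / (8.2) = 2.173
  r = (-3 - (-3.1)·-1.308 - (-3.2)·2.173 - (3)·1.000) / (11.3) = -0.274
  s = (12 - (2.2)·-1.308 - (0.3)·2.173 - (-3)·-0.274) / (-9.5) = -1.411
Iteration 2:
  p = (-11 - (-0.8)·2.173 - (-3)·-0.274 - (3)·-1.411) / (7.8) = -0.750
  q = (11 - (2)·-0.750 - (-1)·-0.274 - (-3.2)·-1.411) / (8.2) = 0.940
  r = (-3 - (-3.1)·-0.750 - (-3.2)·0.940 - (3)·-1.411) / (11.3) = 0.170
  s = (12 - (2.2)·-0.750 - (0.3)·0.940 - (-3)·0.170) / (-9.5) = -1.461

-1.461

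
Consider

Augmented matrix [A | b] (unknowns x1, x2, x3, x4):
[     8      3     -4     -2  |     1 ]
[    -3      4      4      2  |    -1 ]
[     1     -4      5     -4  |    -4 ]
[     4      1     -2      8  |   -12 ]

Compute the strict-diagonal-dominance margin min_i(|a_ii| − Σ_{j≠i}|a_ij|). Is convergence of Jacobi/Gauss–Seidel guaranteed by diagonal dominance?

-5

row 1: |8| − (3+4+2) = -1
row 2: |4| − (3+4+2) = -5
row 3: |5| − (1+4+4) = -4
row 4: |8| − (4+1+2) = 1
minimum over rows = -5 → not strictly diagonally dominant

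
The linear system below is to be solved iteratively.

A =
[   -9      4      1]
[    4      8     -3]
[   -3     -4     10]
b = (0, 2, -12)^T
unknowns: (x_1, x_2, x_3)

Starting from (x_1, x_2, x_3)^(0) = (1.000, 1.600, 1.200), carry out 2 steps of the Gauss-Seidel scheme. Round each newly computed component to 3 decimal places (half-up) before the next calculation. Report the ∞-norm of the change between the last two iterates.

Iteration 1:
  x_1 = (0 - (4)·1.600 - (1)·1.200) / (-9) = 0.844
  x_2 = (2 - (4)·0.844 - (-3)·1.200) / (8) = 0.278
  x_3 = (-12 - (-3)·0.844 - (-4)·0.278) / (10) = -0.836
Iteration 2:
  x_1 = (0 - (4)·0.278 - (1)·-0.836) / (-9) = 0.031
  x_2 = (2 - (4)·0.031 - (-3)·-0.836) / (8) = -0.079
  x_3 = (-12 - (-3)·0.031 - (-4)·-0.079) / (10) = -1.222
Change: (-0.813, -0.357, -0.386) → max |·| = 0.813

0.813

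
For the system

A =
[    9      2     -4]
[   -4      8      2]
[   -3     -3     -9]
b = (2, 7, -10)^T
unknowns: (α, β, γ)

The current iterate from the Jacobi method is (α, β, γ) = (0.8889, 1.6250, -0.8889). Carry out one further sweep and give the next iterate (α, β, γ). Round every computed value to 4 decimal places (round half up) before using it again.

One sweep:
  α = (2 - (2)·1.6250 - (-4)·-0.8889) / (9) = -0.5340
  β = (7 - (-4)·0.8889 - (2)·-0.8889) / (8) = 1.5417
  γ = (-10 - (-3)·0.8889 - (-3)·1.6250) / (-9) = 0.2731

(-0.5340, 1.5417, 0.2731)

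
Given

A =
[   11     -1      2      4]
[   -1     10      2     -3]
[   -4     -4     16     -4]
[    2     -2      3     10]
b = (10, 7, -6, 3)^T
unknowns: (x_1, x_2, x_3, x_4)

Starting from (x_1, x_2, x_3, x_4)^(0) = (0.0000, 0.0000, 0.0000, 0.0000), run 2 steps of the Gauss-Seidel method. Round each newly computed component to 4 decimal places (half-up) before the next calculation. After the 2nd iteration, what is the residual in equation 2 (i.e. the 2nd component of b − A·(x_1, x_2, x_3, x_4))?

-0.1550

Iteration 1:
  x_1 = (10 - (-1)·0.0000 - (2)·0.0000 - (4)·0.0000) / (11) = 0.9091
  x_2 = (7 - (-1)·0.9091 - (2)·0.0000 - (-3)·0.0000) / (10) = 0.7909
  x_3 = (-6 - (-4)·0.9091 - (-4)·0.7909 - (-4)·0.0000) / (16) = 0.0500
  x_4 = (3 - (2)·0.9091 - (-2)·0.7909 - (3)·0.0500) / (10) = 0.2614
Iteration 2:
  x_1 = (10 - (-1)·0.7909 - (2)·0.0500 - (4)·0.2614) / (11) = 0.8768
  x_2 = (7 - (-1)·0.8768 - (2)·0.0500 - (-3)·0.2614) / (10) = 0.8561
  x_3 = (-6 - (-4)·0.8768 - (-4)·0.8561 - (-4)·0.2614) / (16) = 0.1236
  x_4 = (3 - (2)·0.8768 - (-2)·0.8561 - (3)·0.1236) / (10) = 0.2588
Residual b − A·x = (-0.0711, -0.1550, -0.0108, -0.0002)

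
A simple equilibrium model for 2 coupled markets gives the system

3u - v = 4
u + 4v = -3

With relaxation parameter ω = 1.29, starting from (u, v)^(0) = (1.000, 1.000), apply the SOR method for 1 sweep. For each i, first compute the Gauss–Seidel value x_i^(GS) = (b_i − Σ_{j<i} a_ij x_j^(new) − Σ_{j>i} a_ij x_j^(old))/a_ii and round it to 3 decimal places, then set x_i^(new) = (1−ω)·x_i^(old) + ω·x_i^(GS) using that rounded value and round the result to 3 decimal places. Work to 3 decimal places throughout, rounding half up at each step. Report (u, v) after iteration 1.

Iteration 1:
  u: GS value = (4 - (-1)·1.000) / (3) = 1.667;  u ← (1−ω)·1.000 + ω·1.667 = 1.860
  v: GS value = (-3 - (1)·1.860) / (4) = -1.215;  v ← (1−ω)·1.000 + ω·-1.215 = -1.857

(1.860, -1.857)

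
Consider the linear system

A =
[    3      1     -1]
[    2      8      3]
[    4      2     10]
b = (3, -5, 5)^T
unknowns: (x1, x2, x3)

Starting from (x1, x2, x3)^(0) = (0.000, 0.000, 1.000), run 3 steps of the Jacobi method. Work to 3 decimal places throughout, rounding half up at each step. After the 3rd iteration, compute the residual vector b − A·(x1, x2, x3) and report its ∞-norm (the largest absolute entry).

Iteration 1:
  x1 = (3 - (1)·0.000 - (-1)·1.000) / (3) = 1.333
  x2 = (-5 - (2)·0.000 - (3)·1.000) / (8) = -1.000
  x3 = (5 - (4)·0.000 - (2)·0.000) / (10) = 0.500
Iteration 2:
  x1 = (3 - (1)·-1.000 - (-1)·0.500) / (3) = 1.500
  x2 = (-5 - (2)·1.333 - (3)·0.500) / (8) = -1.146
  x3 = (5 - (4)·1.333 - (2)·-1.000) / (10) = 0.167
Iteration 3:
  x1 = (3 - (1)·-1.146 - (-1)·0.167) / (3) = 1.438
  x2 = (-5 - (2)·1.500 - (3)·0.167) / (8) = -1.063
  x3 = (5 - (4)·1.500 - (2)·-1.146) / (10) = 0.129
Residual b − A·x = (-0.122, 0.241, 0.084); ∞-norm = 0.241

0.241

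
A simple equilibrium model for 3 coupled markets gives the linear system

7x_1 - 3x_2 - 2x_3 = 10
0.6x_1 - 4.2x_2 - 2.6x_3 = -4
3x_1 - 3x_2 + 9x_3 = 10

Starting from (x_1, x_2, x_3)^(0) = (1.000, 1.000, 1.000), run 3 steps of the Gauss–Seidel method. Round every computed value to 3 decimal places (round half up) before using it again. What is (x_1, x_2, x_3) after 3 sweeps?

Iteration 1:
  x_1 = (10 - (-3)·1.000 - (-2)·1.000) / (7) = 2.143
  x_2 = (-4 - (0.6)·2.143 - (-2.6)·1.000) / (-4.2) = 0.639
  x_3 = (10 - (3)·2.143 - (-3)·0.639) / (9) = 0.610
Iteration 2:
  x_1 = (10 - (-3)·0.639 - (-2)·0.610) / (7) = 1.877
  x_2 = (-4 - (0.6)·1.877 - (-2.6)·0.610) / (-4.2) = 0.843
  x_3 = (10 - (3)·1.877 - (-3)·0.843) / (9) = 0.766
Iteration 3:
  x_1 = (10 - (-3)·0.843 - (-2)·0.766) / (7) = 2.009
  x_2 = (-4 - (0.6)·2.009 - (-2.6)·0.766) / (-4.2) = 0.765
  x_3 = (10 - (3)·2.009 - (-3)·0.765) / (9) = 0.696

(2.009, 0.765, 0.696)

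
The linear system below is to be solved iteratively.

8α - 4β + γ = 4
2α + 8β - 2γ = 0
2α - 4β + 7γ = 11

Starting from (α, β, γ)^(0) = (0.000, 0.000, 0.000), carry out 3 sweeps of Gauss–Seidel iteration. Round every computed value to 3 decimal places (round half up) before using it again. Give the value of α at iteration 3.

0.430

Iteration 1:
  α = (4 - (-4)·0.000 - (1)·0.000) / (8) = 0.500
  β = (0 - (2)·0.500 - (-2)·0.000) / (8) = -0.125
  γ = (11 - (2)·0.500 - (-4)·-0.125) / (7) = 1.357
Iteration 2:
  α = (4 - (-4)·-0.125 - (1)·1.357) / (8) = 0.268
  β = (0 - (2)·0.268 - (-2)·1.357) / (8) = 0.272
  γ = (11 - (2)·0.268 - (-4)·0.272) / (7) = 1.650
Iteration 3:
  α = (4 - (-4)·0.272 - (1)·1.650) / (8) = 0.430
  β = (0 - (2)·0.430 - (-2)·1.650) / (8) = 0.305
  γ = (11 - (2)·0.430 - (-4)·0.305) / (7) = 1.623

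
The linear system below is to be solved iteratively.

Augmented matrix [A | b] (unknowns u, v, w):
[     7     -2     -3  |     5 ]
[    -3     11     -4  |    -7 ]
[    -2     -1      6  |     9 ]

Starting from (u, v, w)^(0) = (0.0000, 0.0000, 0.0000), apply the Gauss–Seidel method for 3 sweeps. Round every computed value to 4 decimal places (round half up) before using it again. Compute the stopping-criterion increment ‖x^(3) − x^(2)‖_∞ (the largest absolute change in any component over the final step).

0.3572

Iteration 1:
  u = (5 - (-2)·0.0000 - (-3)·0.0000) / (7) = 0.7143
  v = (-7 - (-3)·0.7143 - (-4)·0.0000) / (11) = -0.4416
  w = (9 - (-2)·0.7143 - (-1)·-0.4416) / (6) = 1.6645
Iteration 2:
  u = (5 - (-2)·-0.4416 - (-3)·1.6645) / (7) = 1.3015
  v = (-7 - (-3)·1.3015 - (-4)·1.6645) / (11) = 0.3239
  w = (9 - (-2)·1.3015 - (-1)·0.3239) / (6) = 1.9878
Iteration 3:
  u = (5 - (-2)·0.3239 - (-3)·1.9878) / (7) = 1.6587
  v = (-7 - (-3)·1.6587 - (-4)·1.9878) / (11) = 0.5388
  w = (9 - (-2)·1.6587 - (-1)·0.5388) / (6) = 2.1427
Change: (0.3572, 0.2149, 0.1549) → max |·| = 0.3572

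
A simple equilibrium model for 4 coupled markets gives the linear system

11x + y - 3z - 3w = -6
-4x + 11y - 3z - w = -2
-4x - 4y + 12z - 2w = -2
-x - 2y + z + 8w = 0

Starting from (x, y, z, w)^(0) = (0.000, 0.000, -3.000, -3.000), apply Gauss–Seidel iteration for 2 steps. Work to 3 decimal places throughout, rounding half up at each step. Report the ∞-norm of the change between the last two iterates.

Iteration 1:
  x = (-6 - (1)·0.000 - (-3)·-3.000 - (-3)·-3.000) / (11) = -2.182
  y = (-2 - (-4)·-2.182 - (-3)·-3.000 - (-1)·-3.000) / (11) = -2.066
  z = (-2 - (-4)·-2.182 - (-4)·-2.066 - (-2)·-3.000) / (12) = -2.083
  w = (0 - (-1)·-2.182 - (-2)·-2.066 - (1)·-2.083) / (8) = -0.529
Iteration 2:
  x = (-6 - (1)·-2.066 - (-3)·-2.083 - (-3)·-0.529) / (11) = -1.070
  y = (-2 - (-4)·-1.070 - (-3)·-2.083 - (-1)·-0.529) / (11) = -1.187
  z = (-2 - (-4)·-1.070 - (-4)·-1.187 - (-2)·-0.529) / (12) = -1.007
  w = (0 - (-1)·-1.070 - (-2)·-1.187 - (1)·-1.007) / (8) = -0.305
Change: (1.112, 0.879, 1.076, 0.224) → max |·| = 1.112

1.112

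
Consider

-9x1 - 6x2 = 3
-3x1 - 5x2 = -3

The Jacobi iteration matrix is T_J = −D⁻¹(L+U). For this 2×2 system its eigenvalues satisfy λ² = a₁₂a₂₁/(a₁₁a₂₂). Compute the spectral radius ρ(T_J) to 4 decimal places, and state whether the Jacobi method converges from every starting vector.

a₁₂a₂₁/(a₁₁a₂₂) = (-6)·(-3) / ((-9)·(-5)) = 0.400000
ρ = √|0.400000| = √0.400000 = 0.6325
ρ < 1, so Jacobi converges

0.6325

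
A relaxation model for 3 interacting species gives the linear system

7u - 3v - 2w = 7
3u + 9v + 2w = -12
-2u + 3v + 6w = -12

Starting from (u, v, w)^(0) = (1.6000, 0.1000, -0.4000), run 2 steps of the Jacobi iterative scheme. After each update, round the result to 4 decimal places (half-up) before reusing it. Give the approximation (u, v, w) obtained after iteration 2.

(-0.1953, -1.3058, -0.8016)

Iteration 1:
  u = (7 - (-3)·0.1000 - (-2)·-0.4000) / (7) = 0.9286
  v = (-12 - (3)·1.6000 - (2)·-0.4000) / (9) = -1.7778
  w = (-12 - (-2)·1.6000 - (3)·0.1000) / (6) = -1.5167
Iteration 2:
  u = (7 - (-3)·-1.7778 - (-2)·-1.5167) / (7) = -0.1953
  v = (-12 - (3)·0.9286 - (2)·-1.5167) / (9) = -1.3058
  w = (-12 - (-2)·0.9286 - (3)·-1.7778) / (6) = -0.8016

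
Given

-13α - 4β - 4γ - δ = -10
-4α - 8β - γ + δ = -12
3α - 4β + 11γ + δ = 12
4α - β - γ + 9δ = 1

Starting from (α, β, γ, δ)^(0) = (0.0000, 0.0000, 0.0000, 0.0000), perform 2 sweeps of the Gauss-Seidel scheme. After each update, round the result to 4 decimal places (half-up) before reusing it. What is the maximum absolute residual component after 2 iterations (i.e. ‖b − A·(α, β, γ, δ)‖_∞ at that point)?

Iteration 1:
  α = (-10 - (-4)·0.0000 - (-4)·0.0000 - (-1)·0.0000) / (-13) = 0.7692
  β = (-12 - (-4)·0.7692 - (-1)·0.0000 - (1)·0.0000) / (-8) = 1.1154
  γ = (12 - (3)·0.7692 - (-4)·1.1154 - (1)·0.0000) / (11) = 1.2867
  δ = (1 - (4)·0.7692 - (-1)·1.1154 - (-1)·1.2867) / (9) = 0.0361
Iteration 2:
  α = (-10 - (-4)·1.1154 - (-4)·1.2867 - (-1)·0.0361) / (-13) = 0.0273
  β = (-12 - (-4)·0.0273 - (-1)·1.2867 - (1)·0.0361) / (-8) = 1.3300
  γ = (12 - (3)·0.0273 - (-4)·1.3300 - (1)·0.0361) / (11) = 1.5638
  δ = (1 - (4)·0.0273 - (-1)·1.3300 - (-1)·1.5638) / (9) = 0.4205
Residual b − A·x = (2.3506, -0.1075, -0.3842, 0.0001); ∞-norm = 2.3506

2.3506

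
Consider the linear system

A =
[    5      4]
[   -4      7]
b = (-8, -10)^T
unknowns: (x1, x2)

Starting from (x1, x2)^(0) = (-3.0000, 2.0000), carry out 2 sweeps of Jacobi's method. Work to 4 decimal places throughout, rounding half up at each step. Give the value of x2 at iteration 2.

-3.2571

Iteration 1:
  x1 = (-8 - (4)·2.0000) / (5) = -3.2000
  x2 = (-10 - (-4)·-3.0000) / (7) = -3.1429
Iteration 2:
  x1 = (-8 - (4)·-3.1429) / (5) = 0.9143
  x2 = (-10 - (-4)·-3.2000) / (7) = -3.2571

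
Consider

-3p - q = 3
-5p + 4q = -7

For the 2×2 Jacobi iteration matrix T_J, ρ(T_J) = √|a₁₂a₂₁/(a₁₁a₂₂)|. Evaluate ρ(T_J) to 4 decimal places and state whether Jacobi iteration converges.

a₁₂a₂₁/(a₁₁a₂₂) = (-1)·(-5) / ((-3)·(4)) = -0.416667
ρ = √|-0.416667| = √0.416667 = 0.6455
ρ < 1, so Jacobi converges

0.6455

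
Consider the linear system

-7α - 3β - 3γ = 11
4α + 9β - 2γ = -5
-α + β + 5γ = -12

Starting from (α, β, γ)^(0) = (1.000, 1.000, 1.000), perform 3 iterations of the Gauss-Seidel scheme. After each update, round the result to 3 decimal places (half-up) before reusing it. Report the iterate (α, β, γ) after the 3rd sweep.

(-0.161, -1.000, -2.232)

Iteration 1:
  α = (11 - (-3)·1.000 - (-3)·1.000) / (-7) = -2.429
  β = (-5 - (4)·-2.429 - (-2)·1.000) / (9) = 0.746
  γ = (-12 - (-1)·-2.429 - (1)·0.746) / (5) = -3.035
Iteration 2:
  α = (11 - (-3)·0.746 - (-3)·-3.035) / (-7) = -0.590
  β = (-5 - (4)·-0.590 - (-2)·-3.035) / (9) = -0.968
  γ = (-12 - (-1)·-0.590 - (1)·-0.968) / (5) = -2.324
Iteration 3:
  α = (11 - (-3)·-0.968 - (-3)·-2.324) / (-7) = -0.161
  β = (-5 - (4)·-0.161 - (-2)·-2.324) / (9) = -1.000
  γ = (-12 - (-1)·-0.161 - (1)·-1.000) / (5) = -2.232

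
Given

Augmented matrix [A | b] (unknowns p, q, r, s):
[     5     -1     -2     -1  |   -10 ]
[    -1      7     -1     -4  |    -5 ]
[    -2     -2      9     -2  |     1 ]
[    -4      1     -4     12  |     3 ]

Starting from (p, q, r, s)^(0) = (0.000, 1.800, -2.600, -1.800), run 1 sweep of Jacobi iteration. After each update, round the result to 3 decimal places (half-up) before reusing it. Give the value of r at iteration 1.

Iteration 1:
  p = (-10 - (-1)·1.800 - (-2)·-2.600 - (-1)·-1.800) / (5) = -3.040
  q = (-5 - (-1)·0.000 - (-1)·-2.600 - (-4)·-1.800) / (7) = -2.114
  r = (1 - (-2)·0.000 - (-2)·1.800 - (-2)·-1.800) / (9) = 0.111
  s = (3 - (-4)·0.000 - (1)·1.800 - (-4)·-2.600) / (12) = -0.767

0.111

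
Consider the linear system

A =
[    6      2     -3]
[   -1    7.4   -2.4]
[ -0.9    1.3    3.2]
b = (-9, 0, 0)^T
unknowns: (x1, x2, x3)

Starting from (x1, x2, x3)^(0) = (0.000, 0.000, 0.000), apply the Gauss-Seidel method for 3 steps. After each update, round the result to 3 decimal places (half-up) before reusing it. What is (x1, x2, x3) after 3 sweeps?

Iteration 1:
  x1 = (-9 - (2)·0.000 - (-3)·0.000) / (6) = -1.500
  x2 = (0 - (-1)·-1.500 - (-2.4)·0.000) / (7.4) = -0.203
  x3 = (0 - (-0.9)·-1.500 - (1.3)·-0.203) / (3.2) = -0.339
Iteration 2:
  x1 = (-9 - (2)·-0.203 - (-3)·-0.339) / (6) = -1.602
  x2 = (0 - (-1)·-1.602 - (-2.4)·-0.339) / (7.4) = -0.326
  x3 = (0 - (-0.9)·-1.602 - (1.3)·-0.326) / (3.2) = -0.318
Iteration 3:
  x1 = (-9 - (2)·-0.326 - (-3)·-0.318) / (6) = -1.550
  x2 = (0 - (-1)·-1.550 - (-2.4)·-0.318) / (7.4) = -0.313
  x3 = (0 - (-0.9)·-1.550 - (1.3)·-0.313) / (3.2) = -0.309

(-1.550, -0.313, -0.309)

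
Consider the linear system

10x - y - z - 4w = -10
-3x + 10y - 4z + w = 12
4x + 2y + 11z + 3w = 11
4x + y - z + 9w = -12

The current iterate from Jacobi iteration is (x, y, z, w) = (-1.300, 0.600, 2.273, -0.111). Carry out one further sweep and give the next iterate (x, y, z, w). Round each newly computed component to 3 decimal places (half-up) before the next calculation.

One sweep:
  x = (-10 - (-1)·0.600 - (-1)·2.273 - (-4)·-0.111) / (10) = -0.757
  y = (12 - (-3)·-1.300 - (-4)·2.273 - (1)·-0.111) / (10) = 1.730
  z = (11 - (4)·-1.300 - (2)·0.600 - (3)·-0.111) / (11) = 1.394
  w = (-12 - (4)·-1.300 - (1)·0.600 - (-1)·2.273) / (9) = -0.570

(-0.757, 1.730, 1.394, -0.570)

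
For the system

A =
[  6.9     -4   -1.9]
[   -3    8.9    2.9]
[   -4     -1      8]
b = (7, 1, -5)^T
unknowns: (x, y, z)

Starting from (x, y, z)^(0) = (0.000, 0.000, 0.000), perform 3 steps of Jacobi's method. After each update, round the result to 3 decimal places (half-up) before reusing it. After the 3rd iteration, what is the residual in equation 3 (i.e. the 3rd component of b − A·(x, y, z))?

1.632

Iteration 1:
  x = (7 - (-4)·0.000 - (-1.9)·0.000) / (6.9) = 1.014
  y = (1 - (-3)·0.000 - (2.9)·0.000) / (8.9) = 0.112
  z = (-5 - (-4)·0.000 - (-1)·0.000) / (8) = -0.625
Iteration 2:
  x = (7 - (-4)·0.112 - (-1.9)·-0.625) / (6.9) = 0.907
  y = (1 - (-3)·1.014 - (2.9)·-0.625) / (8.9) = 0.658
  z = (-5 - (-4)·1.014 - (-1)·0.112) / (8) = -0.104
Iteration 3:
  x = (7 - (-4)·0.658 - (-1.9)·-0.104) / (6.9) = 1.367
  y = (1 - (-3)·0.907 - (2.9)·-0.104) / (8.9) = 0.452
  z = (-5 - (-4)·0.907 - (-1)·0.658) / (8) = -0.089
Residual b − A·x = (-0.793, 1.336, 1.632)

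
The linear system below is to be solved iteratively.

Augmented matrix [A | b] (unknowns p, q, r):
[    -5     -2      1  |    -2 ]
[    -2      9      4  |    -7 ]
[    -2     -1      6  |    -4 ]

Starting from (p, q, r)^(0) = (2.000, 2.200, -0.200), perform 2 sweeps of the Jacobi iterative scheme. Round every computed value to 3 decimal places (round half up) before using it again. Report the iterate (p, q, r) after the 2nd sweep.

(0.571, -1.056, -0.881)

Iteration 1:
  p = (-2 - (-2)·2.200 - (1)·-0.200) / (-5) = -0.520
  q = (-7 - (-2)·2.000 - (4)·-0.200) / (9) = -0.244
  r = (-4 - (-2)·2.000 - (-1)·2.200) / (6) = 0.367
Iteration 2:
  p = (-2 - (-2)·-0.244 - (1)·0.367) / (-5) = 0.571
  q = (-7 - (-2)·-0.520 - (4)·0.367) / (9) = -1.056
  r = (-4 - (-2)·-0.520 - (-1)·-0.244) / (6) = -0.881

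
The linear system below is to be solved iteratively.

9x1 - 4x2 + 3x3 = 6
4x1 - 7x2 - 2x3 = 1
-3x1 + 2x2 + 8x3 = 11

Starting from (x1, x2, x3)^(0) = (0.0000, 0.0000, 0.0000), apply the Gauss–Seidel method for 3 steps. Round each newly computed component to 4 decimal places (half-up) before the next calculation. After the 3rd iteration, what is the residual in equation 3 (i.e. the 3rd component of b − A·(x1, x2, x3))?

0.0003

Iteration 1:
  x1 = (6 - (-4)·0.0000 - (3)·0.0000) / (9) = 0.6667
  x2 = (1 - (4)·0.6667 - (-2)·0.0000) / (-7) = 0.2381
  x3 = (11 - (-3)·0.6667 - (2)·0.2381) / (8) = 1.5655
Iteration 2:
  x1 = (6 - (-4)·0.2381 - (3)·1.5655) / (9) = 0.2507
  x2 = (1 - (4)·0.2507 - (-2)·1.5655) / (-7) = -0.4469
  x3 = (11 - (-3)·0.2507 - (2)·-0.4469) / (8) = 1.5807
Iteration 3:
  x1 = (6 - (-4)·-0.4469 - (3)·1.5807) / (9) = -0.0589
  x2 = (1 - (4)·-0.0589 - (-2)·1.5807) / (-7) = -0.6281
  x3 = (11 - (-3)·-0.0589 - (2)·-0.6281) / (8) = 1.5099
Residual b − A·x = (-0.5120, -0.1413, 0.0003)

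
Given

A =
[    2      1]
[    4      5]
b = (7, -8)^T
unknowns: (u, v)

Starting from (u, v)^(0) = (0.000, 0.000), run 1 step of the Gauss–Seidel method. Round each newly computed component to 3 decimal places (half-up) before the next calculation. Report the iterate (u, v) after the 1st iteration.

Iteration 1:
  u = (7 - (1)·0.000) / (2) = 3.500
  v = (-8 - (4)·3.500) / (5) = -4.400

(3.500, -4.400)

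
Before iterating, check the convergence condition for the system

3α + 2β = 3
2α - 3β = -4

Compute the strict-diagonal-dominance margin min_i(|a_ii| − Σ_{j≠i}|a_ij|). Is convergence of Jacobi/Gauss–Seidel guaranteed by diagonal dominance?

row 1: |3| − (2) = 1
row 2: |-3| − (2) = 1
minimum over rows = 1 → strictly diagonally dominant (convergence guaranteed)

1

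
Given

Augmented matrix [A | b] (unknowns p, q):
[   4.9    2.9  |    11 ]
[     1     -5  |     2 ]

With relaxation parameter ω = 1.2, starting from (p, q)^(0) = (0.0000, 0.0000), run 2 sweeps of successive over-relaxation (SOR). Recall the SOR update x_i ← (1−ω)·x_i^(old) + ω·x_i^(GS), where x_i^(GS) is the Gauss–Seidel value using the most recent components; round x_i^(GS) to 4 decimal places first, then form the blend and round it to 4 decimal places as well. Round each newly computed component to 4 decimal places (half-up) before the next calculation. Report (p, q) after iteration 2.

Iteration 1:
  p: GS value = (11 - (2.9)·0.0000) / (4.9) = 2.2449;  p ← (1−ω)·0.0000 + ω·2.2449 = 2.6939
  q: GS value = (2 - (1)·2.6939) / (-5) = 0.1388;  q ← (1−ω)·0.0000 + ω·0.1388 = 0.1666
Iteration 2:
  p: GS value = (11 - (2.9)·0.1666) / (4.9) = 2.1463;  p ← (1−ω)·2.6939 + ω·2.1463 = 2.0368
  q: GS value = (2 - (1)·2.0368) / (-5) = 0.0074;  q ← (1−ω)·0.1666 + ω·0.0074 = -0.0244

(2.0368, -0.0244)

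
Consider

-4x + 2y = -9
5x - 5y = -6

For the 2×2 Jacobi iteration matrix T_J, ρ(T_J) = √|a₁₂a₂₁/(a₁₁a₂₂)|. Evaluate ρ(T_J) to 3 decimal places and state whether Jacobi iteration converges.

a₁₂a₂₁/(a₁₁a₂₂) = (2)·(5) / ((-4)·(-5)) = 0.500000
ρ = √|0.500000| = √0.500000 = 0.707
ρ < 1, so Jacobi converges

0.707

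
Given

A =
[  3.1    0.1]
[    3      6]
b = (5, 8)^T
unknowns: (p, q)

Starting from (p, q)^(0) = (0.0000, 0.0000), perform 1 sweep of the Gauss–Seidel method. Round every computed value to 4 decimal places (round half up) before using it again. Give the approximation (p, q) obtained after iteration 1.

(1.6129, 0.5269)

Iteration 1:
  p = (5 - (0.1)·0.0000) / (3.1) = 1.6129
  q = (8 - (3)·1.6129) / (6) = 0.5269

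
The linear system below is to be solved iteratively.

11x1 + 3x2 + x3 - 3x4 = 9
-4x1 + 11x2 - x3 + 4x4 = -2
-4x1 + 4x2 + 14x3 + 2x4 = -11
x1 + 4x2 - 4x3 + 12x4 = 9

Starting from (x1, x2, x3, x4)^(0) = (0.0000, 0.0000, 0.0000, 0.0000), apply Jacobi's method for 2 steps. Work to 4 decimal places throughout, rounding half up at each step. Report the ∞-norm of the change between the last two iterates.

Iteration 1:
  x1 = (9 - (3)·0.0000 - (1)·0.0000 - (-3)·0.0000) / (11) = 0.8182
  x2 = (-2 - (-4)·0.0000 - (-1)·0.0000 - (4)·0.0000) / (11) = -0.1818
  x3 = (-11 - (-4)·0.0000 - (4)·0.0000 - (2)·0.0000) / (14) = -0.7857
  x4 = (9 - (1)·0.0000 - (4)·0.0000 - (-4)·0.0000) / (12) = 0.7500
Iteration 2:
  x1 = (9 - (3)·-0.1818 - (1)·-0.7857 - (-3)·0.7500) / (11) = 1.1437
  x2 = (-2 - (-4)·0.8182 - (-1)·-0.7857 - (4)·0.7500) / (11) = -0.2284
  x3 = (-11 - (-4)·0.8182 - (4)·-0.1818 - (2)·0.7500) / (14) = -0.6071
  x4 = (9 - (1)·0.8182 - (4)·-0.1818 - (-4)·-0.7857) / (12) = 0.4805
Change: (0.3255, -0.0466, 0.1786, -0.2695) → max |·| = 0.3255

0.3255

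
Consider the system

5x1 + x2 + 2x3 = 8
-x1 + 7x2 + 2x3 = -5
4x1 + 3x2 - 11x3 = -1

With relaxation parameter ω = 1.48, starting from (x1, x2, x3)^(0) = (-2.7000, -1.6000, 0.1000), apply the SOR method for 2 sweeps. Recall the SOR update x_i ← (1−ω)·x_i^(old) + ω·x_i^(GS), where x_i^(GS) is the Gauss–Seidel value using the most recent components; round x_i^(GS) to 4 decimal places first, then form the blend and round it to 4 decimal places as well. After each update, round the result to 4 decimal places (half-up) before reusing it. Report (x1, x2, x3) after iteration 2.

Iteration 1:
  x1: GS value = (8 - (1)·-1.6000 - (2)·0.1000) / (5) = 1.8800;  x1 ← (1−ω)·-2.7000 + ω·1.8800 = 4.0784
  x2: GS value = (-5 - (-1)·4.0784 - (2)·0.1000) / (7) = -0.1602;  x2 ← (1−ω)·-1.6000 + ω·-0.1602 = 0.5309
  x3: GS value = (-1 - (4)·4.0784 - (3)·0.5309) / (-11) = 1.7188;  x3 ← (1−ω)·0.1000 + ω·1.7188 = 2.4958
Iteration 2:
  x1: GS value = (8 - (1)·0.5309 - (2)·2.4958) / (5) = 0.4955;  x1 ← (1−ω)·4.0784 + ω·0.4955 = -1.2243
  x2: GS value = (-5 - (-1)·-1.2243 - (2)·2.4958) / (7) = -1.6023;  x2 ← (1−ω)·0.5309 + ω·-1.6023 = -2.6262
  x3: GS value = (-1 - (4)·-1.2243 - (3)·-2.6262) / (-11) = -1.0705;  x3 ← (1−ω)·2.4958 + ω·-1.0705 = -2.7823

(-1.2243, -2.6262, -2.7823)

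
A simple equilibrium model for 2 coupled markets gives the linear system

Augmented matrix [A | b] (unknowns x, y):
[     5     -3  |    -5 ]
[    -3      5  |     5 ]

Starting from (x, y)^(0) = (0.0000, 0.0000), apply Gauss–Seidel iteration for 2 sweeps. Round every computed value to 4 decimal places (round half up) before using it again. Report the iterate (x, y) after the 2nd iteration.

(-0.7600, 0.5440)

Iteration 1:
  x = (-5 - (-3)·0.0000) / (5) = -1.0000
  y = (5 - (-3)·-1.0000) / (5) = 0.4000
Iteration 2:
  x = (-5 - (-3)·0.4000) / (5) = -0.7600
  y = (5 - (-3)·-0.7600) / (5) = 0.5440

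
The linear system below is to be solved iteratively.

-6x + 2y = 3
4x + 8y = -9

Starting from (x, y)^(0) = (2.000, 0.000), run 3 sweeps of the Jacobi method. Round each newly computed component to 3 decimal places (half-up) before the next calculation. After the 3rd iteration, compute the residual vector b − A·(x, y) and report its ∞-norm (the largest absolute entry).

Iteration 1:
  x = (3 - (2)·0.000) / (-6) = -0.500
  y = (-9 - (4)·2.000) / (8) = -2.125
Iteration 2:
  x = (3 - (2)·-2.125) / (-6) = -1.208
  y = (-9 - (4)·-0.500) / (8) = -0.875
Iteration 3:
  x = (3 - (2)·-0.875) / (-6) = -0.792
  y = (-9 - (4)·-1.208) / (8) = -0.521
Residual b − A·x = (-0.710, -1.664); ∞-norm = 1.664

1.664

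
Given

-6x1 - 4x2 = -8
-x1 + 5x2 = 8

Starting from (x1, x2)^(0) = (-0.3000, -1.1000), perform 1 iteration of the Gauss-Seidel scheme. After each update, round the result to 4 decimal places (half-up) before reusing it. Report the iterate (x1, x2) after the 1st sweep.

Iteration 1:
  x1 = (-8 - (-4)·-1.1000) / (-6) = 2.0667
  x2 = (8 - (-1)·2.0667) / (5) = 2.0133

(2.0667, 2.0133)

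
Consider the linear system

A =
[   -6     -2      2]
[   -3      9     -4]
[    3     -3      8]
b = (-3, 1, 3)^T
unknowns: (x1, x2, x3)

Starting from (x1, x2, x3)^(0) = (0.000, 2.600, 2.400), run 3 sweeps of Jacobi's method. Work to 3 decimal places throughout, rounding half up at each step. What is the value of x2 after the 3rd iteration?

Iteration 1:
  x1 = (-3 - (-2)·2.600 - (2)·2.400) / (-6) = 0.433
  x2 = (1 - (-3)·0.000 - (-4)·2.400) / (9) = 1.178
  x3 = (3 - (3)·0.000 - (-3)·2.600) / (8) = 1.350
Iteration 2:
  x1 = (-3 - (-2)·1.178 - (2)·1.350) / (-6) = 0.557
  x2 = (1 - (-3)·0.433 - (-4)·1.350) / (9) = 0.855
  x3 = (3 - (3)·0.433 - (-3)·1.178) / (8) = 0.654
Iteration 3:
  x1 = (-3 - (-2)·0.855 - (2)·0.654) / (-6) = 0.433
  x2 = (1 - (-3)·0.557 - (-4)·0.654) / (9) = 0.587
  x3 = (3 - (3)·0.557 - (-3)·0.855) / (8) = 0.487

0.587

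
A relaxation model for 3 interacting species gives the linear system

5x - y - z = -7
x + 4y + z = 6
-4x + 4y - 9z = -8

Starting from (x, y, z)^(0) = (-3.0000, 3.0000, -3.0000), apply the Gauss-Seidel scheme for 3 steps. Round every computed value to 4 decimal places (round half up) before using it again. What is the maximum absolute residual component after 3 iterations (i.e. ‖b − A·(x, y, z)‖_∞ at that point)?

Iteration 1:
  x = (-7 - (-1)·3.0000 - (-1)·-3.0000) / (5) = -1.4000
  y = (6 - (1)·-1.4000 - (1)·-3.0000) / (4) = 2.6000
  z = (-8 - (-4)·-1.4000 - (4)·2.6000) / (-9) = 2.6667
Iteration 2:
  x = (-7 - (-1)·2.6000 - (-1)·2.6667) / (5) = -0.3467
  y = (6 - (1)·-0.3467 - (1)·2.6667) / (4) = 0.9200
  z = (-8 - (-4)·-0.3467 - (4)·0.9200) / (-9) = 1.4519
Iteration 3:
  x = (-7 - (-1)·0.9200 - (-1)·1.4519) / (5) = -0.9256
  y = (6 - (1)·-0.9256 - (1)·1.4519) / (4) = 1.3684
  z = (-8 - (-4)·-0.9256 - (4)·1.3684) / (-9) = 1.9084
Residual b − A·x = (0.9048, -0.4564, -0.0004); ∞-norm = 0.9048

0.9048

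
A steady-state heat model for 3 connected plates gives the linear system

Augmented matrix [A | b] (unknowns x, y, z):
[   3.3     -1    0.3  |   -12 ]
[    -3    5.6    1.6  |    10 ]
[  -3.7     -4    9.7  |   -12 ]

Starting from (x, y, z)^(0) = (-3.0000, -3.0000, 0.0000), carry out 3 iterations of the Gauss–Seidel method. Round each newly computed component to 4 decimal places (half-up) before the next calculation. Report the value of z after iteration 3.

-2.1539

Iteration 1:
  x = (-12 - (-1)·-3.0000 - (0.3)·0.0000) / (3.3) = -4.5455
  y = (10 - (-3)·-4.5455 - (1.6)·0.0000) / (5.6) = -0.6494
  z = (-12 - (-3.7)·-4.5455 - (-4)·-0.6494) / (9.7) = -3.2388
Iteration 2:
  x = (-12 - (-1)·-0.6494 - (0.3)·-3.2388) / (3.3) = -3.5387
  y = (10 - (-3)·-3.5387 - (1.6)·-3.2388) / (5.6) = 0.8154
  z = (-12 - (-3.7)·-3.5387 - (-4)·0.8154) / (9.7) = -2.2507
Iteration 3:
  x = (-12 - (-1)·0.8154 - (0.3)·-2.2507) / (3.3) = -3.1847
  y = (10 - (-3)·-3.1847 - (1.6)·-2.2507) / (5.6) = 0.7227
  z = (-12 - (-3.7)·-3.1847 - (-4)·0.7227) / (9.7) = -2.1539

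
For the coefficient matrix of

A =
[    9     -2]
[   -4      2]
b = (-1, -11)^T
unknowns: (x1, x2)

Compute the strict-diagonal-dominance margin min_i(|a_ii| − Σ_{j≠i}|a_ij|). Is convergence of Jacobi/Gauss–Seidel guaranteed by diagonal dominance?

-2

row 1: |9| − (2) = 7
row 2: |2| − (4) = -2
minimum over rows = -2 → not strictly diagonally dominant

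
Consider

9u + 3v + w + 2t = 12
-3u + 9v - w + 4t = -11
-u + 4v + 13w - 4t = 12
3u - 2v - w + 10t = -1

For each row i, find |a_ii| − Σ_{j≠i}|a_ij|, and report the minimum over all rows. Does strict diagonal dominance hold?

row 1: |9| − (3+1+2) = 3
row 2: |9| − (3+1+4) = 1
row 3: |13| − (1+4+4) = 4
row 4: |10| − (3+2+1) = 4
minimum over rows = 1 → strictly diagonally dominant (convergence guaranteed)

1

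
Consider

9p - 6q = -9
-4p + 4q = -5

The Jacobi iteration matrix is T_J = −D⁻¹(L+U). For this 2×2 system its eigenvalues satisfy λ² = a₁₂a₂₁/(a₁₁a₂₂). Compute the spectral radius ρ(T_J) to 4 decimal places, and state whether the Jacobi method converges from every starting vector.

a₁₂a₂₁/(a₁₁a₂₂) = (-6)·(-4) / ((9)·(4)) = 0.666667
ρ = √|0.666667| = √0.666667 = 0.8165
ρ < 1, so Jacobi converges

0.8165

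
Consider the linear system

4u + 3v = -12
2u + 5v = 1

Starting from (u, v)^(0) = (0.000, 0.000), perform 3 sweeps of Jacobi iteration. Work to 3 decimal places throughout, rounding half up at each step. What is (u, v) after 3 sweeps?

(-4.050, 1.460)

Iteration 1:
  u = (-12 - (3)·0.000) / (4) = -3.000
  v = (1 - (2)·0.000) / (5) = 0.200
Iteration 2:
  u = (-12 - (3)·0.200) / (4) = -3.150
  v = (1 - (2)·-3.000) / (5) = 1.400
Iteration 3:
  u = (-12 - (3)·1.400) / (4) = -4.050
  v = (1 - (2)·-3.150) / (5) = 1.460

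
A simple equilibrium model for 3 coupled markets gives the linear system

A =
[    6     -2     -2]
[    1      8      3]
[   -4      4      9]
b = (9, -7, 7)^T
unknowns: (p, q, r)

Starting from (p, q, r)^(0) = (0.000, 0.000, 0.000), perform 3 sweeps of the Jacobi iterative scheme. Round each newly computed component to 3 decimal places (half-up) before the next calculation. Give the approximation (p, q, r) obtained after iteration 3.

(1.660, -1.746, 2.032)

Iteration 1:
  p = (9 - (-2)·0.000 - (-2)·0.000) / (6) = 1.500
  q = (-7 - (1)·0.000 - (3)·0.000) / (8) = -0.875
  r = (7 - (-4)·0.000 - (4)·0.000) / (9) = 0.778
Iteration 2:
  p = (9 - (-2)·-0.875 - (-2)·0.778) / (6) = 1.468
  q = (-7 - (1)·1.500 - (3)·0.778) / (8) = -1.354
  r = (7 - (-4)·1.500 - (4)·-0.875) / (9) = 1.833
Iteration 3:
  p = (9 - (-2)·-1.354 - (-2)·1.833) / (6) = 1.660
  q = (-7 - (1)·1.468 - (3)·1.833) / (8) = -1.746
  r = (7 - (-4)·1.468 - (4)·-1.354) / (9) = 2.032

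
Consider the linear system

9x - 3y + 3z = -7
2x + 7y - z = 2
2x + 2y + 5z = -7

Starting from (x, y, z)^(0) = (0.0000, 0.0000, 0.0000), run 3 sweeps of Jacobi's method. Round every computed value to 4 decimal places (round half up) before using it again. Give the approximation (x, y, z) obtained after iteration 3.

(-0.2741, 0.1755, -1.4368)

Iteration 1:
  x = (-7 - (-3)·0.0000 - (3)·0.0000) / (9) = -0.7778
  y = (2 - (2)·0.0000 - (-1)·0.0000) / (7) = 0.2857
  z = (-7 - (2)·0.0000 - (2)·0.0000) / (5) = -1.4000
Iteration 2:
  x = (-7 - (-3)·0.2857 - (3)·-1.4000) / (9) = -0.2159
  y = (2 - (2)·-0.7778 - (-1)·-1.4000) / (7) = 0.3079
  z = (-7 - (2)·-0.7778 - (2)·0.2857) / (5) = -1.2032
Iteration 3:
  x = (-7 - (-3)·0.3079 - (3)·-1.2032) / (9) = -0.2741
  y = (2 - (2)·-0.2159 - (-1)·-1.2032) / (7) = 0.1755
  z = (-7 - (2)·-0.2159 - (2)·0.3079) / (5) = -1.4368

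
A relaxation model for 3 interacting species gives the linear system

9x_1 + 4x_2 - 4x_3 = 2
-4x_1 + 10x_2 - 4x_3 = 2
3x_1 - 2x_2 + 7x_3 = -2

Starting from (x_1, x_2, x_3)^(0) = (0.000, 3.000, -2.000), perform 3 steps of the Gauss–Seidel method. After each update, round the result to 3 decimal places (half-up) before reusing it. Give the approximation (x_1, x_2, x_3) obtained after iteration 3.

(-0.282, -0.112, -0.197)

Iteration 1:
  x_1 = (2 - (4)·3.000 - (-4)·-2.000) / (9) = -2.000
  x_2 = (2 - (-4)·-2.000 - (-4)·-2.000) / (10) = -1.400
  x_3 = (-2 - (3)·-2.000 - (-2)·-1.400) / (7) = 0.171
Iteration 2:
  x_1 = (2 - (4)·-1.400 - (-4)·0.171) / (9) = 0.920
  x_2 = (2 - (-4)·0.920 - (-4)·0.171) / (10) = 0.636
  x_3 = (-2 - (3)·0.920 - (-2)·0.636) / (7) = -0.498
Iteration 3:
  x_1 = (2 - (4)·0.636 - (-4)·-0.498) / (9) = -0.282
  x_2 = (2 - (-4)·-0.282 - (-4)·-0.498) / (10) = -0.112
  x_3 = (-2 - (3)·-0.282 - (-2)·-0.112) / (7) = -0.197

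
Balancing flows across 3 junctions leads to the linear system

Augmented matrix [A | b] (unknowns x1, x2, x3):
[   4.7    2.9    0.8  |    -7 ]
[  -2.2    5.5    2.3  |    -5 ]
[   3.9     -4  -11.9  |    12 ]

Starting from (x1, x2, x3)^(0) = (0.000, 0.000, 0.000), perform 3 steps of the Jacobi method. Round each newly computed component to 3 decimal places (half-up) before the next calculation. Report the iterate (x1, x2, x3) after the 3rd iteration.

Iteration 1:
  x1 = (-7 - (2.9)·0.000 - (0.8)·0.000) / (4.7) = -1.489
  x2 = (-5 - (-2.2)·0.000 - (2.3)·0.000) / (5.5) = -0.909
  x3 = (12 - (3.9)·0.000 - (-4)·0.000) / (-11.9) = -1.008
Iteration 2:
  x1 = (-7 - (2.9)·-0.909 - (0.8)·-1.008) / (4.7) = -0.757
  x2 = (-5 - (-2.2)·-1.489 - (2.3)·-1.008) / (5.5) = -1.083
  x3 = (12 - (3.9)·-1.489 - (-4)·-0.909) / (-11.9) = -1.191
Iteration 3:
  x1 = (-7 - (2.9)·-1.083 - (0.8)·-1.191) / (4.7) = -0.618
  x2 = (-5 - (-2.2)·-0.757 - (2.3)·-1.191) / (5.5) = -0.714
  x3 = (12 - (3.9)·-0.757 - (-4)·-1.083) / (-11.9) = -0.892

(-0.618, -0.714, -0.892)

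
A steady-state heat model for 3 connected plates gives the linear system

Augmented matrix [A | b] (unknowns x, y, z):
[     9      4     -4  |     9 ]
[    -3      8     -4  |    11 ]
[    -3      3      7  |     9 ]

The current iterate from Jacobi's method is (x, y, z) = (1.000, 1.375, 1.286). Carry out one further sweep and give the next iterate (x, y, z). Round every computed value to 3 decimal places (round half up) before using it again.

(0.960, 2.393, 1.125)

One sweep:
  x = (9 - (4)·1.375 - (-4)·1.286) / (9) = 0.960
  y = (11 - (-3)·1.000 - (-4)·1.286) / (8) = 2.393
  z = (9 - (-3)·1.000 - (3)·1.375) / (7) = 1.125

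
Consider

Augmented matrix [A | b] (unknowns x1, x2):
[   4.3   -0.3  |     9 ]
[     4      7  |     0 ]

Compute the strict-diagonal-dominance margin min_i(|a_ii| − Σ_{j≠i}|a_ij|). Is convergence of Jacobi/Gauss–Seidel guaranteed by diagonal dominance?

3

row 1: |4.3| − (0.3) = 4
row 2: |7| − (4) = 3
minimum over rows = 3 → strictly diagonally dominant (convergence guaranteed)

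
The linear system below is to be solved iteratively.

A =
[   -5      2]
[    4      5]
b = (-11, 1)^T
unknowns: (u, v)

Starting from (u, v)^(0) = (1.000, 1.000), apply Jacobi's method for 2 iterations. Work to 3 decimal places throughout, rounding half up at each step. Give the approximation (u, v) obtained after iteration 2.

(1.960, -1.880)

Iteration 1:
  u = (-11 - (2)·1.000) / (-5) = 2.600
  v = (1 - (4)·1.000) / (5) = -0.600
Iteration 2:
  u = (-11 - (2)·-0.600) / (-5) = 1.960
  v = (1 - (4)·2.600) / (5) = -1.880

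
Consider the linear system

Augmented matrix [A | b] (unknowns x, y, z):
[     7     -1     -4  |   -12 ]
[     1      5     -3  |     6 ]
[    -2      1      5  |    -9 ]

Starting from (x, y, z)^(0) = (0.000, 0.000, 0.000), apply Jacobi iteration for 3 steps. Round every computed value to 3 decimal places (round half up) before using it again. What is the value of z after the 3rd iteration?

Iteration 1:
  x = (-12 - (-1)·0.000 - (-4)·0.000) / (7) = -1.714
  y = (6 - (1)·0.000 - (-3)·0.000) / (5) = 1.200
  z = (-9 - (-2)·0.000 - (1)·0.000) / (5) = -1.800
Iteration 2:
  x = (-12 - (-1)·1.200 - (-4)·-1.800) / (7) = -2.571
  y = (6 - (1)·-1.714 - (-3)·-1.800) / (5) = 0.463
  z = (-9 - (-2)·-1.714 - (1)·1.200) / (5) = -2.726
Iteration 3:
  x = (-12 - (-1)·0.463 - (-4)·-2.726) / (7) = -3.206
  y = (6 - (1)·-2.571 - (-3)·-2.726) / (5) = 0.079
  z = (-9 - (-2)·-2.571 - (1)·0.463) / (5) = -2.921

-2.921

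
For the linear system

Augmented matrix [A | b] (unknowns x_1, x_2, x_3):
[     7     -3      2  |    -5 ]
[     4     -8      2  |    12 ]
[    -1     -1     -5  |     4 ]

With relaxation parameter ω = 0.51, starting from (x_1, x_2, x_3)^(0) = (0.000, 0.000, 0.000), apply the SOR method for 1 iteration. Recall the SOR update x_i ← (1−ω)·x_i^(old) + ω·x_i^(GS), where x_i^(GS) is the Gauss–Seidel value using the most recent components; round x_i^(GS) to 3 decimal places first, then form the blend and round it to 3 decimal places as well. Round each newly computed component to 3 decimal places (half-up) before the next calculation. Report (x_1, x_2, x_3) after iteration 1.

(-0.364, -0.858, -0.284)

Iteration 1:
  x_1: GS value = (-5 - (-3)·0.000 - (2)·0.000) / (7) = -0.714;  x_1 ← (1−ω)·0.000 + ω·-0.714 = -0.364
  x_2: GS value = (12 - (4)·-0.364 - (2)·0.000) / (-8) = -1.682;  x_2 ← (1−ω)·0.000 + ω·-1.682 = -0.858
  x_3: GS value = (4 - (-1)·-0.364 - (-1)·-0.858) / (-5) = -0.556;  x_3 ← (1−ω)·0.000 + ω·-0.556 = -0.284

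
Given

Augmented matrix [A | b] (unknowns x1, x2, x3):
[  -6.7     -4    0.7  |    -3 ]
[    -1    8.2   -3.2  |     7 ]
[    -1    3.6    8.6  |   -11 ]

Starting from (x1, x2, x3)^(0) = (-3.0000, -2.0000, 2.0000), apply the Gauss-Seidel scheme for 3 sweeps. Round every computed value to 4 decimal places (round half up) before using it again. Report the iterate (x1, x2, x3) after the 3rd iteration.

Iteration 1:
  x1 = (-3 - (-4)·-2.0000 - (0.7)·2.0000) / (-6.7) = 1.8507
  x2 = (7 - (-1)·1.8507 - (-3.2)·2.0000) / (8.2) = 1.8598
  x3 = (-11 - (-1)·1.8507 - (3.6)·1.8598) / (8.6) = -1.8424
Iteration 2:
  x1 = (-3 - (-4)·1.8598 - (0.7)·-1.8424) / (-6.7) = -0.8551
  x2 = (7 - (-1)·-0.8551 - (-3.2)·-1.8424) / (8.2) = 0.0304
  x3 = (-11 - (-1)·-0.8551 - (3.6)·0.0304) / (8.6) = -1.3912
Iteration 3:
  x1 = (-3 - (-4)·0.0304 - (0.7)·-1.3912) / (-6.7) = 0.2843
  x2 = (7 - (-1)·0.2843 - (-3.2)·-1.3912) / (8.2) = 0.3454
  x3 = (-11 - (-1)·0.2843 - (3.6)·0.3454) / (8.6) = -1.3906

(0.2843, 0.3454, -1.3906)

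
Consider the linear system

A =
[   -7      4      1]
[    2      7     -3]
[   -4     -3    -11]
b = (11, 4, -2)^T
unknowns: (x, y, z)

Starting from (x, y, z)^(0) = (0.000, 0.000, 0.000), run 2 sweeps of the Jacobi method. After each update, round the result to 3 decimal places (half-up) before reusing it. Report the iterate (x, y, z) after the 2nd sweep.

(-1.219, 1.098, 0.597)

Iteration 1:
  x = (11 - (4)·0.000 - (1)·0.000) / (-7) = -1.571
  y = (4 - (2)·0.000 - (-3)·0.000) / (7) = 0.571
  z = (-2 - (-4)·0.000 - (-3)·0.000) / (-11) = 0.182
Iteration 2:
  x = (11 - (4)·0.571 - (1)·0.182) / (-7) = -1.219
  y = (4 - (2)·-1.571 - (-3)·0.182) / (7) = 1.098
  z = (-2 - (-4)·-1.571 - (-3)·0.571) / (-11) = 0.597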